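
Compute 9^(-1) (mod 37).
Since 37 is prime, by Fermat 9^(-1) ≡ 9^{35} ≡ 33 (mod 37). Verify: 9 × 33 = 297 ≡ 1 (mod 37)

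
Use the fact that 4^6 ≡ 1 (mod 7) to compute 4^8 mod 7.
By Fermat: 4^{6} ≡ 1 (mod 7). So 4^{8} = 4^{6} · 4^{2} ≡ 4^{2} ≡ 2 (mod 7)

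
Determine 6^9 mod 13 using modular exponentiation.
By repeated squaring mod 13: 6^{1}≡6, 6^{2}≡10, 6^{4}≡9, 6^{8}≡3. Then 6^{9} = 6^{8+1} ≡ 3 × 6 ≡ 5 mod 13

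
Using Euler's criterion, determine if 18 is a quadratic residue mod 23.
By Euler's criterion: 18^{11} ≡ 1 mod 23. Since this equals 1, 18 is a QR.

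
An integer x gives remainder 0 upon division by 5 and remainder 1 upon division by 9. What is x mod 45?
M = 5 × 9 = 45. M₁ = 9, y₁ ≡ 4 mod 5. M₂ = 5, y₂ ≡ 2 mod 9. x = 0×9×4 + 1×5×2 ≡ 10 mod 45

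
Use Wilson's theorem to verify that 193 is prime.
(192)! mod 193 = 192. Since this equals -1 mod 193, Wilson confirms 193 is prime.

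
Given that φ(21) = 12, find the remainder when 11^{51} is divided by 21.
By Euler: 11^{12} ≡ 1 mod 21 since gcd(11, 21) = 1. 51 = 4×12 + 3. So 11^{51} ≡ 11^{3} ≡ 8 mod 21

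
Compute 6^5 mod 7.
By repeated squaring mod 7: 6^{1}≡6, 6^{2}≡1, 6^{4}≡1. Then 6^{5} = 6^{4+1} ≡ 1 × 6 ≡ 6 mod 7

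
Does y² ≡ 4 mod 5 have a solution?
By Euler's criterion: 4^{2} ≡ 1 mod 5. Since this equals 1, 4 is a QR.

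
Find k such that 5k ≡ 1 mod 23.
Since 23 is prime, by Fermat 5^(-1) ≡ 5^{21} ≡ 14 mod 23. Verify: 5 × 14 = 70 ≡ 1 mod 23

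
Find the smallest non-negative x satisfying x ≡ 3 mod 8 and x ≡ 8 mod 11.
M = 8 × 11 = 88. M₁ = 11, y₁ ≡ 3 mod 8. M₂ = 8, y₂ ≡ 7 mod 11. x = 3×11×3 + 8×8×7 ≡ 19 mod 88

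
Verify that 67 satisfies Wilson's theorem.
(66)! mod 67 = 66. Since this equals -1 (mod 67), Wilson confirms 67 is prime.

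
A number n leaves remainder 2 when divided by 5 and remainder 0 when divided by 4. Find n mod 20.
M = 5 × 4 = 20. M₁ = 4, y₁ ≡ 4 mod 5. M₂ = 5, y₂ ≡ 1 mod 4. n = 2×4×4 + 0×5×1 ≡ 12 mod 20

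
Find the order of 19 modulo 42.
Powers of 19 mod 42: 19^1≡19, 19^2≡25, 19^3≡13, 19^4≡37, 19^5≡31, 19^6≡1. So the order of 19 is 6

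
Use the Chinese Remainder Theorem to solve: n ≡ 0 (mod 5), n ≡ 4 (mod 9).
M = 5 × 9 = 45. M₁ = 9, y₁ ≡ 4 (mod 5). M₂ = 5, y₂ ≡ 2 (mod 9). n = 0×9×4 + 4×5×2 ≡ 40 (mod 45)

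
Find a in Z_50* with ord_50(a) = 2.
49 has order 2 mod 50 since 49^{2} ≡ 1 (mod 50) and no smaller power works.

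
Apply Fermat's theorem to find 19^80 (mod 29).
By Fermat: 19^{28} ≡ 1 (mod 29). 80 = 2×28 + 24. So 19^{80} ≡ 19^{24} ≡ 23 (mod 29)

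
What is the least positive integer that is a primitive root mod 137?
g = 3. For each prime q|136: 3^{68}≡136, 3^{8}≡122, none ≡ 1, so ord_137(3) = 136 and 3 is a primitive root.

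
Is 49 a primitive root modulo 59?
49^{29} ≡ 1 mod 59 and 29 < 58, so ord_59(49) = 29 ≠ 58 and 49 is not a primitive root.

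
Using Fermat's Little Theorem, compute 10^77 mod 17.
By Fermat: 10^{16} ≡ 1 (mod 17). 77 = 4×16 + 13. So 10^{77} ≡ 10^{13} ≡ 11 (mod 17)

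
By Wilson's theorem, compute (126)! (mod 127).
By Wilson's theorem, (126)! ≡ -1 ≡ 126 (mod 127)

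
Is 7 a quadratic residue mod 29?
By Euler's criterion: 7^{14} ≡ 1 (mod 29). Since this equals 1, 7 is a QR.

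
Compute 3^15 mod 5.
Using Fermat: 3^{4} ≡ 1 mod 5. 15 ≡ 3 mod 4. So 3^{15} ≡ 3^{3} ≡ 2 mod 5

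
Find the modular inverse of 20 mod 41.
Since 41 is prime, by Fermat 20^(-1) ≡ 20^{39} ≡ 39 (mod 41). Verify: 20 × 39 = 780 ≡ 1 (mod 41)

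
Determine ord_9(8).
Powers of 8 mod 9: 8^1≡8, 8^2≡1. So the order of 8 is 2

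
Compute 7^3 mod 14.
7^{3} = 343 ≡ 7 (mod 14)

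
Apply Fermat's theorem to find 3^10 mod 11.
By Fermat's Little Theorem, 3^{10} ≡ 1 mod 11 since 11 is prime and gcd(3, 11) = 1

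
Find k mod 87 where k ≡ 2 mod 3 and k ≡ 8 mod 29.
M = 3 × 29 = 87. M₁ = 29, y₁ ≡ 2 mod 3. M₂ = 3, y₂ ≡ 10 mod 29. k = 2×29×2 + 8×3×10 ≡ 8 mod 87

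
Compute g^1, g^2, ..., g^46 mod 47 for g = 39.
39^1, 39^2, ..., 39^{46} mod 47: [39, 17, 5, 7, 38, 25, 35, 2, 31, 34, 10, 14, 29, 3, 23, 4, 15, 21, 20, 28, 11, 6, 46, 8, 30, 42, 40, 9, 22, 12, 45, 16, 13, 37, 33, 18, 44, 24, 43, 32, 26, 27, 19, 36, 41, 1]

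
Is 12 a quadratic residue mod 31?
By Euler's criterion: 12^{15} ≡ 30 (mod 31). Since this equals -1 (≡ 30), 12 is not a QR.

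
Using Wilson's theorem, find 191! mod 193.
(192)! = (191)! × (192) ≡ -1 mod 193. So (191)! ≡ -1 × (192)^(-1) ≡ (-1)×(-1) = 1 mod 193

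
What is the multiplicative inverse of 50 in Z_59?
Since 59 is prime, by Fermat 50^(-1) ≡ 50^{57} ≡ 13 mod 59. Verify: 50 × 13 = 650 ≡ 1 mod 59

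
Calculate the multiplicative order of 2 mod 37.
Powers of 2 mod 37: 2^1≡2, 2^2≡4, 2^3≡8, 2^4≡16, 2^5≡32, 2^6≡27, 2^7≡17, 2^8≡34, 2^9≡31, 2^10≡25, 2^11≡13, 2^12≡26, 2^13≡15, 2^14≡30, 2^15≡23, 2^16≡9, 2^17≡18, 2^18≡36, 2^19≡35, 2^20≡33, 2^21≡29, 2^22≡21, 2^23≡5, 2^24≡10, 2^25≡20, 2^26≡3, 2^27≡6, 2^28≡12, 2^29≡24, 2^30≡11, 2^31≡22, 2^32≡7, 2^33≡14, 2^34≡28, 2^35≡19, 2^36≡1. So the order of 2 is 36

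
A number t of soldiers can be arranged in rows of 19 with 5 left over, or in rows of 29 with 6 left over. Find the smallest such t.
M = 19 × 29 = 551. M₁ = 29, y₁ ≡ 2 (mod 19). M₂ = 19, y₂ ≡ 26 (mod 29). t = 5×29×2 + 6×19×26 ≡ 499 (mod 551)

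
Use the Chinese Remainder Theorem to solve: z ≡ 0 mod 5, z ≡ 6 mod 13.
M = 5 × 13 = 65. M₁ = 13, y₁ ≡ 2 mod 5. M₂ = 5, y₂ ≡ 8 mod 13. z = 0×13×2 + 6×5×8 ≡ 45 mod 65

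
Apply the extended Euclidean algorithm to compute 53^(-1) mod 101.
Extended GCD: 53(-40) + 101(21) = 1. So 53^(-1) ≡ -40 ≡ 61 (mod 101). Verify: 53 × 61 = 3233 ≡ 1 (mod 101)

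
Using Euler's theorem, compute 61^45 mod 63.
By Euler: 61^{36} ≡ 1 (mod 63) since gcd(61, 63) = 1. 45 = 1×36 + 9. So 61^{45} ≡ 61^{9} ≡ 55 (mod 63)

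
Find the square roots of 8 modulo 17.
The square roots of 8 mod 17 are 12 and 5. Verify: 12² = 144 ≡ 8 mod 17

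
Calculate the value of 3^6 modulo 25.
By repeated squaring (mod 25): 3^{1}≡3, 3^{2}≡9, 3^{4}≡6. Then 3^{6} = 3^{4+2} ≡ 6 × 9 ≡ 4 (mod 25)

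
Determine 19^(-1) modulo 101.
Since 101 is prime, by Fermat 19^(-1) ≡ 19^{99} ≡ 16 (mod 101). Verify: 19 × 16 = 304 ≡ 1 (mod 101)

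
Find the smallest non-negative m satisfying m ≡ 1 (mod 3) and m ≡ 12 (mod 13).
M = 3 × 13 = 39. M₁ = 13, y₁ ≡ 1 (mod 3). M₂ = 3, y₂ ≡ 9 (mod 13). m = 1×13×1 + 12×3×9 ≡ 25 (mod 39)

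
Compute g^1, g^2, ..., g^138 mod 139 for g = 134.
134^1, 134^2, ..., 134^{138} mod 139: [134, 25, 14, 69, 72, 57, 132, 35, 103, 41, 73, 52, 18, 49, 33, 113, 130, 45, 53, 13, 74, 47, 43, 63, 102, 46, 48, 38, 88, 116, 115, 120, 95, 81, 12, 79, 22, 29, 133, 30, 128, 55, 3, 124, 75, 42, 68, 77, 32, 118, 105, 31, 123, 80, 17, 54, 8, 99, 61, 112, 135, 20, 39, 83, 2, 129, 50, 28, 138, 5, 114, 125, 70, 67, 82, 7, 104, 36, 98, 66, 87, 121, 90, 106, 26, 9, 94, 86, 126, 65, 92, 96, 76, 37, 93, 91, 101, 51, 23, 24, 19, 44, 58, 127, 60, 117, 110, 6, 109, 11, 84, 136, 15, 64, 97, 71, 62, 107, 21, 34, 108, 16, 59, 122, 85, 131, 40, 78, 27, 4, 119, 100, 56, 137, 10, 89, 111, 1]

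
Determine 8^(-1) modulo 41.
Since 41 is prime, by Fermat 8^(-1) ≡ 8^{39} ≡ 36 mod 41. Verify: 8 × 36 = 288 ≡ 1 mod 41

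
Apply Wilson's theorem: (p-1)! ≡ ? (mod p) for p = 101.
By Wilson's theorem, (100)! ≡ -1 ≡ 100 mod 101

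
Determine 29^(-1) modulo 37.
Since 37 is prime, by Fermat 29^(-1) ≡ 29^{35} ≡ 23 mod 37. Verify: 29 × 23 = 667 ≡ 1 mod 37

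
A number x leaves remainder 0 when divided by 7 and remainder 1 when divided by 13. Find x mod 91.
M = 7 × 13 = 91. M₁ = 13, y₁ ≡ 6 mod 7. M₂ = 7, y₂ ≡ 2 mod 13. x = 0×13×6 + 1×7×2 ≡ 14 mod 91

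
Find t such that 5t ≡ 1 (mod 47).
Since 47 is prime, by Fermat 5^(-1) ≡ 5^{45} ≡ 19 (mod 47). Verify: 5 × 19 = 95 ≡ 1 (mod 47)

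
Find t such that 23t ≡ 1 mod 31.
Since 31 is prime, by Fermat 23^(-1) ≡ 23^{29} ≡ 27 mod 31. Verify: 23 × 27 = 621 ≡ 1 mod 31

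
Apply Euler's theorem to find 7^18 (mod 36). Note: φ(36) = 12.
By Euler: 7^{12} ≡ 1 (mod 36) since gcd(7, 36) = 1. 18 = 1×12 + 6. So 7^{18} ≡ 7^{6} ≡ 1 (mod 36)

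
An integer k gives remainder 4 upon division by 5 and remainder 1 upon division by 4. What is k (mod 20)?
M = 5 × 4 = 20. M₁ = 4, y₁ ≡ 4 (mod 5). M₂ = 5, y₂ ≡ 1 (mod 4). k = 4×4×4 + 1×5×1 ≡ 9 (mod 20)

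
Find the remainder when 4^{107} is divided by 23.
By Fermat: 4^{22} ≡ 1 mod 23. 107 = 4×22 + 19. So 4^{107} ≡ 4^{19} ≡ 9 mod 23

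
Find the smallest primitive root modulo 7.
g = 3. Powers: [3, 2, 6, 4, 5, 1] generates all 6 non-zero residues.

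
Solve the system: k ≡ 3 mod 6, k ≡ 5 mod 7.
M = 6 × 7 = 42. M₁ = 7, y₁ ≡ 1 mod 6. M₂ = 6, y₂ ≡ 6 mod 7. k = 3×7×1 + 5×6×6 ≡ 33 mod 42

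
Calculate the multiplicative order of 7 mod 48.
Powers of 7 mod 48: 7^1≡7, 7^2≡1. ord_48(7) = 2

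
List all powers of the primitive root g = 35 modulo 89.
35^1, 35^2, ..., 35^{88} mod 89: [35, 68, 66, 85, 38, 84, 3, 16, 26, 20, 77, 25, 74, 9, 48, 78, 60, 53, 75, 44, 27, 55, 56, 2, 70, 47, 43, 81, 76, 79, 6, 32, 52, 40, 65, 50, 59, 18, 7, 67, 31, 17, 61, 88, 54, 21, 23, 4, 51, 5, 86, 73, 63, 69, 12, 64, 15, 80, 41, 11, 29, 36, 14, 45, 62, 34, 33, 87, 19, 42, 46, 8, 13, 10, 83, 57, 37, 49, 24, 39, 30, 71, 82, 22, 58, 72, 28, 1]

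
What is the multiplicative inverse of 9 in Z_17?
Since 17 is prime, by Fermat 9^(-1) ≡ 9^{15} ≡ 2 mod 17. Verify: 9 × 2 = 18 ≡ 1 mod 17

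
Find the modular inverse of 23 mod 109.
Since 109 is prime, by Fermat 23^(-1) ≡ 23^{107} ≡ 19 (mod 109). Verify: 23 × 19 = 437 ≡ 1 (mod 109)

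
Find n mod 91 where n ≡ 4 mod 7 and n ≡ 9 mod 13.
M = 7 × 13 = 91. M₁ = 13, y₁ ≡ 6 mod 7. M₂ = 7, y₂ ≡ 2 mod 13. n = 4×13×6 + 9×7×2 ≡ 74 mod 91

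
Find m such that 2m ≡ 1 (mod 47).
Since 47 is prime, by Fermat 2^(-1) ≡ 2^{45} ≡ 24 (mod 47). Verify: 2 × 24 = 48 ≡ 1 (mod 47)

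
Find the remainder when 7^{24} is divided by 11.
By Fermat: 7^{10} ≡ 1 mod 11. 24 = 2×10 + 4. So 7^{24} ≡ 7^{4} ≡ 3 mod 11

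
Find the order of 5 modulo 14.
Powers of 5 mod 14: 5^1≡5, 5^2≡11, 5^3≡13, 5^4≡9, 5^5≡3, 5^6≡1. Order = 6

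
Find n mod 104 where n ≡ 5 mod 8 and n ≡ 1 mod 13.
M = 8 × 13 = 104. M₁ = 13, y₁ ≡ 5 mod 8. M₂ = 8, y₂ ≡ 5 mod 13. n = 5×13×5 + 1×8×5 ≡ 53 mod 104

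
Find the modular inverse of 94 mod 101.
Since 101 is prime, by Fermat 94^(-1) ≡ 94^{99} ≡ 72 (mod 101). Verify: 94 × 72 = 6768 ≡ 1 (mod 101)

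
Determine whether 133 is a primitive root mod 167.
133^{83} ≡ 1 mod 167 and 83 < 166, so ord_167(133) = 83 ≠ 166 and 133 is not a primitive root.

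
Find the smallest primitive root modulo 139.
g = 2. Powers: [2, 4, 8, 16, 32, 64, 128, 117, ...] generates all 138 non-zero residues.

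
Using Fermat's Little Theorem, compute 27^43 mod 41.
By Fermat: 27^{40} ≡ 1 mod 41. So 27^{43} = 27^{40} · 27^{3} ≡ 27^{3} ≡ 3 mod 41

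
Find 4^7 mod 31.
By repeated squaring mod 31: 4^{1}≡4, 4^{2}≡16, 4^{4}≡8. Then 4^{7} = 4^{4+2+1} ≡ 8 × 16 × 4 ≡ 16 mod 31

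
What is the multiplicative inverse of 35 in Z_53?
Since 53 is prime, by Fermat 35^(-1) ≡ 35^{51} ≡ 50 mod 53. Verify: 35 × 50 = 1750 ≡ 1 mod 53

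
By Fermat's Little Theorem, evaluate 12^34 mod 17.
By Fermat: 12^{16} ≡ 1 (mod 17). 34 = 2×16 + 2. So 12^{34} ≡ 12^{2} ≡ 8 (mod 17)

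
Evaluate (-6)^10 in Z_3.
By repeated squaring (mod 3): (-6)^{1}≡0, (-6)^{2}≡0, (-6)^{4}≡0, (-6)^{8}≡0. Then (-6)^{10} = (-6)^{8+2} ≡ 0 × 0 ≡ 0 (mod 3)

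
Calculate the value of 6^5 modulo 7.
By repeated squaring mod 7: 6^{1}≡6, 6^{2}≡1, 6^{4}≡1. Then 6^{5} = 6^{4+1} ≡ 1 × 6 ≡ 6 mod 7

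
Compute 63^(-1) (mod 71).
Since 71 is prime, by Fermat 63^(-1) ≡ 63^{69} ≡ 62 (mod 71). Verify: 63 × 62 = 3906 ≡ 1 (mod 71)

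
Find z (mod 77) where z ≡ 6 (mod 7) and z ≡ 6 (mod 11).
M = 7 × 11 = 77. M₁ = 11, y₁ ≡ 2 (mod 7). M₂ = 7, y₂ ≡ 8 (mod 11). z = 6×11×2 + 6×7×8 ≡ 6 (mod 77)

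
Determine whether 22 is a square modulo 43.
By Euler's criterion: 22^{21} ≡ 42 (mod 43). Since this equals -1 (≡ 42), 22 is not a QR.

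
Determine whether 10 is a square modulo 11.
By Euler's criterion: 10^{5} ≡ 10 (mod 11). Since this equals -1 (≡ 10), 10 is not a QR.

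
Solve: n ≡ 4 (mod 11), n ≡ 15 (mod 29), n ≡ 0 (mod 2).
M = 11 × 29 × 2 = 638. M₁ = 58, y₁ ≡ 4 (mod 11). M₂ = 22, y₂ ≡ 4 (mod 29). M₃ = 319, y₃ ≡ 1 (mod 2). n = 4×58×4 + 15×22×4 + 0×319×1 ≡ 334 (mod 638)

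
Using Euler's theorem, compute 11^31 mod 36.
By Euler: 11^{12} ≡ 1 (mod 36) since gcd(11, 36) = 1. 31 = 2×12 + 7. So 11^{31} ≡ 11^{7} ≡ 11 (mod 36)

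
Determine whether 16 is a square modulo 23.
By Euler's criterion: 16^{11} ≡ 1 (mod 23). Since this equals 1, 16 is a QR.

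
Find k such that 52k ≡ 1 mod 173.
Since 173 is prime, by Fermat 52^(-1) ≡ 52^{171} ≡ 10 mod 173. Verify: 52 × 10 = 520 ≡ 1 mod 173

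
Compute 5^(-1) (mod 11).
Since 11 is prime, by Fermat 5^(-1) ≡ 5^{9} ≡ 9 (mod 11). Verify: 5 × 9 = 45 ≡ 1 (mod 11)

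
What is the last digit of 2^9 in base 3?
Using Fermat: 2^{2} ≡ 1 (mod 3). 9 ≡ 1 (mod 2). So 2^{9} ≡ 2^{1} ≡ 2 (mod 3)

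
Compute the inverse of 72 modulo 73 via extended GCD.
Extended GCD: 72(-1) + 73(1) = 1. So 72^(-1) ≡ -1 ≡ 72 (mod 73). Verify: 72 × 72 = 5184 ≡ 1 (mod 73)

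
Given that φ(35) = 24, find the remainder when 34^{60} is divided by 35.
By Euler: 34^{24} ≡ 1 (mod 35) since gcd(34, 35) = 1. 60 = 2×24 + 12. So 34^{60} ≡ 34^{12} ≡ 1 (mod 35)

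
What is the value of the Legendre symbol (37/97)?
(37/97) = 37^{48} mod 97 = -1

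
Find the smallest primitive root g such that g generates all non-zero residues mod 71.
g = 7. For each prime q|70: 7^{35}≡70, 7^{14}≡54, 7^{10}≡45, none ≡ 1, so ord_71(7) = 70 and 7 is a primitive root.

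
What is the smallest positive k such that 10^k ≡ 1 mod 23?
Powers of 10 mod 23: 10^1≡10, 10^2≡8, 10^3≡11, 10^4≡18, 10^5≡19, 10^6≡6, 10^7≡14, 10^8≡2, 10^9≡20, 10^10≡16, 10^11≡22, 10^12≡13, 10^13≡15, 10^14≡12, 10^15≡5, 10^16≡4, 10^17≡17, 10^18≡9, 10^19≡21, 10^20≡3, 10^21≡7, 10^22≡1. Order = 22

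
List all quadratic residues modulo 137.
Squares in Z_137*: {1, 2, 4, 7, 8, 9, 11, 14, 15, 16, 17, 18, 19, 22, 25, 28, 30, 32, 34, 36, 37, 38, 39, 44, 49, 50, 56, 59, 60, 61, 63, 64, 65, 68, 69, 72, 73, 74, 76, 77, 78, 81, 87, 88, 93, 98, 99, 100, 101, 103, 105, 107, 109, 112, 115, 118, 119, 120, 121, 122, 123, 126, 128, 129, 130, 133, 135, 136}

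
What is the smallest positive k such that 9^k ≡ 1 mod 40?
Powers of 9 mod 40: 9^1≡9, 9^2≡1. ord_40(9) = 2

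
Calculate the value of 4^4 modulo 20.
4^{4} = 256 ≡ 16 (mod 20)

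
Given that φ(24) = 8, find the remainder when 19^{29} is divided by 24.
By Euler: 19^{8} ≡ 1 (mod 24) since gcd(19, 24) = 1. 29 = 3×8 + 5. So 19^{29} ≡ 19^{5} ≡ 19 (mod 24)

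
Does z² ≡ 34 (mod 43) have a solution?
By Euler's criterion: 34^{21} ≡ 42 (mod 43). Since this equals -1 (≡ 42), 34 is not a QR.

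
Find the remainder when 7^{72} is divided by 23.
By Fermat: 7^{22} ≡ 1 (mod 23). 72 = 3×22 + 6. So 7^{72} ≡ 7^{6} ≡ 4 (mod 23)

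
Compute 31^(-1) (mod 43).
Since 43 is prime, by Fermat 31^(-1) ≡ 31^{41} ≡ 25 (mod 43). Verify: 31 × 25 = 775 ≡ 1 (mod 43)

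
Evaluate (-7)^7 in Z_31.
By repeated squaring (mod 31): (-7)^{1}≡24, (-7)^{2}≡18, (-7)^{4}≡14. Then (-7)^{7} = (-7)^{4+2+1} ≡ 14 × 18 × 24 ≡ 3 (mod 31)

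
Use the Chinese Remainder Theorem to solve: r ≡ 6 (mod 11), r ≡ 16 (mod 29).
M = 11 × 29 = 319. M₁ = 29, y₁ ≡ 8 (mod 11). M₂ = 11, y₂ ≡ 8 (mod 29). r = 6×29×8 + 16×11×8 ≡ 248 (mod 319)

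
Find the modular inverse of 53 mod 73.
Since 73 is prime, by Fermat 53^(-1) ≡ 53^{71} ≡ 62 (mod 73). Verify: 53 × 62 = 3286 ≡ 1 (mod 73)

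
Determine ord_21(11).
Powers of 11 mod 21: 11^1≡11, 11^2≡16, 11^3≡8, 11^4≡4, 11^5≡2, 11^6≡1. So the order of 11 is 6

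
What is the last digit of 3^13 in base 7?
Using Fermat: 3^{6} ≡ 1 mod 7. 13 ≡ 1 mod 6. So 3^{13} ≡ 3^{1} ≡ 3 mod 7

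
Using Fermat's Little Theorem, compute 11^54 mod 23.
By Fermat: 11^{22} ≡ 1 mod 23. 54 = 2×22 + 10. So 11^{54} ≡ 11^{10} ≡ 2 mod 23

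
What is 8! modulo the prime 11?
(10)! = (8)! × (9) × (10) ≡ -1 (mod 11). So (8)! ≡ -1 × [(10)(9)]^(-1) ≡ 5 (mod 11)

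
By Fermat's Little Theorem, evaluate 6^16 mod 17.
By Fermat's Little Theorem, 6^{16} ≡ 1 mod 17 since 17 is prime and gcd(6, 17) = 1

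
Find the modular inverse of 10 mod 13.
Since 13 is prime, by Fermat 10^(-1) ≡ 10^{11} ≡ 4 mod 13. Verify: 10 × 4 = 40 ≡ 1 mod 13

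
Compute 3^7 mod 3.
By repeated squaring (mod 3): 3^{1}≡0, 3^{2}≡0, 3^{4}≡0. Then 3^{7} = 3^{4+2+1} ≡ 0 × 0 × 0 ≡ 0 (mod 3)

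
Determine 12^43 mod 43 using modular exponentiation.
Using Fermat: 12^{42} ≡ 1 mod 43. 43 ≡ 1 mod 42. So 12^{43} ≡ 12^{1} ≡ 12 mod 43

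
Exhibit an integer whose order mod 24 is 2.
17 has order 2 mod 24 since 17^{2} ≡ 1 mod 24 and no smaller power works.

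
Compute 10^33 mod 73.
By repeated squaring mod 73: 10^{1}≡10, 10^{2}≡27, 10^{4}≡72, 10^{8}≡1, 10^{16}≡1, 10^{32}≡1. Then 10^{33} = 10^{32+1} ≡ 1 × 10 ≡ 10 mod 73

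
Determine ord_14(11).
Powers of 11 mod 14: 11^1≡11, 11^2≡9, 11^3≡1. ord_14(11) = 3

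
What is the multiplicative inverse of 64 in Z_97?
Since 97 is prime, by Fermat 64^(-1) ≡ 64^{95} ≡ 47 (mod 97). Verify: 64 × 47 = 3008 ≡ 1 (mod 97)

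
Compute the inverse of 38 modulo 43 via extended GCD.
Extended GCD: 38(17) + 43(-15) = 1. So 38^(-1) ≡ 17 mod 43. Verify: 38 × 17 = 646 ≡ 1 mod 43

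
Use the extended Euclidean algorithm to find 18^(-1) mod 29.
Extended GCD: 18(-8) + 29(5) = 1. So 18^(-1) ≡ -8 ≡ 21 (mod 29). Verify: 18 × 21 = 378 ≡ 1 (mod 29)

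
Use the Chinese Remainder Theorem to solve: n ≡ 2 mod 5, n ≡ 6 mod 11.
M = 5 × 11 = 55. M₁ = 11, y₁ ≡ 1 mod 5. M₂ = 5, y₂ ≡ 9 mod 11. n = 2×11×1 + 6×5×9 ≡ 17 mod 55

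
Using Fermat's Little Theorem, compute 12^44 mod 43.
By Fermat: 12^{42} ≡ 1 (mod 43). So 12^{44} = 12^{42} · 12^{2} ≡ 12^{2} ≡ 15 (mod 43)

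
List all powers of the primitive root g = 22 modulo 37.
22^1, 22^2, ..., 22^{36} mod 37: [22, 3, 29, 9, 13, 27, 2, 7, 6, 21, 18, 26, 17, 4, 14, 12, 5, 36, 15, 34, 8, 28, 24, 10, 35, 30, 31, 16, 19, 11, 20, 33, 23, 25, 32, 1]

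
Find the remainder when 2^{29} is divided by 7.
By Fermat: 2^{6} ≡ 1 mod 7. 29 = 4×6 + 5. So 2^{29} ≡ 2^{5} ≡ 4 mod 7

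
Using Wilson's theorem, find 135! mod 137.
(136)! = (135)! × (136) ≡ -1 mod 137. So (135)! ≡ -1 × (136)^(-1) ≡ (-1)×(-1) = 1 mod 137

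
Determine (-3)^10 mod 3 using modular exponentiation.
By repeated squaring mod 3: (-3)^{1}≡0, (-3)^{2}≡0, (-3)^{4}≡0, (-3)^{8}≡0. Then (-3)^{10} = (-3)^{8+2} ≡ 0 × 0 ≡ 0 mod 3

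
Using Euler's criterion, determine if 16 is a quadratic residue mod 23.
By Euler's criterion: 16^{11} ≡ 1 (mod 23). Since this equals 1, 16 is a QR.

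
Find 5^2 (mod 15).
5^{2} = 25 ≡ 10 (mod 15)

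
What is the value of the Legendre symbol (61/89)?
(61/89) = 61^{44} mod 89 = -1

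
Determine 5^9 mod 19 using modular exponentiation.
By repeated squaring mod 19: 5^{1}≡5, 5^{2}≡6, 5^{4}≡17, 5^{8}≡4. Then 5^{9} = 5^{8+1} ≡ 4 × 5 ≡ 1 mod 19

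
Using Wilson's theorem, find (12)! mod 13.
By Wilson's theorem, (12)! ≡ -1 ≡ 12 mod 13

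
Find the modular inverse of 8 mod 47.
Since 47 is prime, by Fermat 8^(-1) ≡ 8^{45} ≡ 6 (mod 47). Verify: 8 × 6 = 48 ≡ 1 (mod 47)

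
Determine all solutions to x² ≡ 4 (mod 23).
The square roots of 4 mod 23 are 2 and 21. Verify: 2² = 4 ≡ 4 (mod 23)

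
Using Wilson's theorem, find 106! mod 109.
(108)! = (106)! × (107) × (108) ≡ -1 (mod 109). So (106)! ≡ -1 × [(108)(107)]^(-1) ≡ 54 (mod 109)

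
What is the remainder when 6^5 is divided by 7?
By repeated squaring mod 7: 6^{1}≡6, 6^{2}≡1, 6^{4}≡1. Then 6^{5} = 6^{4+1} ≡ 1 × 6 ≡ 6 mod 7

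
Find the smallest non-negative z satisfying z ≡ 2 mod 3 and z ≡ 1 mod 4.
M = 3 × 4 = 12. M₁ = 4, y₁ ≡ 1 mod 3. M₂ = 3, y₂ ≡ 3 mod 4. z = 2×4×1 + 1×3×3 ≡ 5 mod 12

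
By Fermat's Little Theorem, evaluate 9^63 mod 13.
By Fermat: 9^{12} ≡ 1 (mod 13). 63 = 5×12 + 3. So 9^{63} ≡ 9^{3} ≡ 1 (mod 13)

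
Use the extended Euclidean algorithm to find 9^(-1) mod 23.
Extended GCD: 9(-5) + 23(2) = 1. So 9^(-1) ≡ -5 ≡ 18 (mod 23). Verify: 9 × 18 = 162 ≡ 1 (mod 23)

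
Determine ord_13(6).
Powers of 6 mod 13: 6^1≡6, 6^2≡10, 6^3≡8, 6^4≡9, 6^5≡2, 6^6≡12, 6^7≡7, 6^8≡3, 6^9≡5, 6^10≡4, 6^11≡11, 6^12≡1. ord_13(6) = 12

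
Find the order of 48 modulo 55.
Powers of 48 mod 55: 48^1≡48, 48^2≡49, 48^3≡42, 48^4≡36, 48^5≡23, 48^6≡4, 48^7≡27, 48^8≡31, 48^9≡3, 48^10≡34, 48^11≡37, 48^12≡16, 48^13≡53, 48^14≡14, 48^15≡12, 48^16≡26, 48^17≡38, 48^18≡9, 48^19≡47, 48^20≡1. ord_55(48) = 20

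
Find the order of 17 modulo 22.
Powers of 17 mod 22: 17^1≡17, 17^2≡3, 17^3≡7, 17^4≡9, 17^5≡21, 17^6≡5, 17^7≡19, 17^8≡15, 17^9≡13, 17^10≡1. Order = 10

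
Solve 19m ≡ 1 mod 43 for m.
Since 43 is prime, by Fermat 19^(-1) ≡ 19^{41} ≡ 34 mod 43. Verify: 19 × 34 = 646 ≡ 1 mod 43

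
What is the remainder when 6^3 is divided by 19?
6^{3} = 216 ≡ 7 (mod 19)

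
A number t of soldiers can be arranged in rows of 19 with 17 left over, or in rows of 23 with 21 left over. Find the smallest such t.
M = 19 × 23 = 437. M₁ = 23, y₁ ≡ 5 mod 19. M₂ = 19, y₂ ≡ 17 mod 23. t = 17×23×5 + 21×19×17 ≡ 435 mod 437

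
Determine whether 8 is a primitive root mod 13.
8^{4} ≡ 1 (mod 13) and 4 < 12, so ord_13(8) = 4 ≠ 12 and 8 is not a primitive root.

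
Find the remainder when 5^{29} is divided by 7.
By Fermat: 5^{6} ≡ 1 (mod 7). 29 = 4×6 + 5. So 5^{29} ≡ 5^{5} ≡ 3 (mod 7)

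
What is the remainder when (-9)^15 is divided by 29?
By repeated squaring mod 29: (-9)^{1}≡20, (-9)^{2}≡23, (-9)^{4}≡7, (-9)^{8}≡20. Then (-9)^{15} = (-9)^{8+4+2+1} ≡ 20 × 7 × 23 × 20 ≡ 20 mod 29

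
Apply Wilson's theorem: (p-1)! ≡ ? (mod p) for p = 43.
By Wilson's theorem, (42)! ≡ -1 ≡ 42 mod 43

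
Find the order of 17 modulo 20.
Powers of 17 mod 20: 17^1≡17, 17^2≡9, 17^3≡13, 17^4≡1. Order = 4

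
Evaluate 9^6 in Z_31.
By repeated squaring mod 31: 9^{1}≡9, 9^{2}≡19, 9^{4}≡20. Then 9^{6} = 9^{4+2} ≡ 20 × 19 ≡ 8 mod 31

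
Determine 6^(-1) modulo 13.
Since 13 is prime, by Fermat 6^(-1) ≡ 6^{11} ≡ 11 mod 13. Verify: 6 × 11 = 66 ≡ 1 mod 13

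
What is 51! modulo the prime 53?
(52)! = (51)! × (52) ≡ -1 mod 53. So (51)! ≡ -1 × (52)^(-1) ≡ (-1)×(-1) = 1 mod 53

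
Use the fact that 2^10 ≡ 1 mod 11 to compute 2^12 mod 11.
By Fermat: 2^{10} ≡ 1 mod 11. So 2^{12} = 2^{10} · 2^{2} ≡ 2^{2} ≡ 4 mod 11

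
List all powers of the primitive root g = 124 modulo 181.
124^1, 124^2, ..., 124^{180} mod 181: [124, 172, 151, 81, 89, 176, 104, 45, 150, 138, 98, 25, 23, 137, 155, 34, 53, 56, 66, 39, 130, 11, 97, 82, 32, 167, 74, 126, 58, 133, 21, 70, 173, 94, 72, 59, 76, 12, 40, 73, 2, 67, 163, 121, 162, 178, 171, 27, 90, 119, 95, 15, 50, 46, 93, 129, 68, 106, 112, 132, 78, 79, 22, 13, 164, 64, 153, 148, 71, 116, 85, 42, 140, 165, 7, 144, 118, 152, 24, 80, 146, 4, 134, 145, 61, 143, 175, 161, 54, 180, 57, 9, 30, 100, 92, 5, 77, 136, 31, 43, 83, 156, 158, 44, 26, 147, 128, 125, 115, 142, 51, 170, 84, 99, 149, 14, 107, 55, 123, 48, 160, 111, 8, 87, 109, 122, 105, 169, 141, 108, 179, 114, 18, 60, 19, 3, 10, 154, 91, 62, 86, 166, 131, 135, 88, 52, 113, 75, 69, 49, 103, 102, 159, 168, 17, 117, 28, 33, 110, 65, 96, 139, 41, 16, 174, 37, 63, 29, 157, 101, 35, 177, 47, 36, 120, 38, 6, 20, 127, 1]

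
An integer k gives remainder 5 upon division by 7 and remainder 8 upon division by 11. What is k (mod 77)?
M = 7 × 11 = 77. M₁ = 11, y₁ ≡ 2 (mod 7). M₂ = 7, y₂ ≡ 8 (mod 11). k = 5×11×2 + 8×7×8 ≡ 19 (mod 77)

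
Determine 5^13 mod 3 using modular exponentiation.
Using Fermat: 5^{2} ≡ 1 mod 3. 13 ≡ 1 mod 2. So 5^{13} ≡ 5^{1} ≡ 2 mod 3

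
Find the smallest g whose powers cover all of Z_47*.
g = 5. For each prime q|46: 5^{23}≡46, 5^{2}≡25, none ≡ 1, so ord_47(5) = 46 and 5 is a primitive root.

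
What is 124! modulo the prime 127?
(126)! = (124)! × (125) × (126) ≡ -1 mod 127. So (124)! ≡ -1 × [(126)(125)]^(-1) ≡ 63 mod 127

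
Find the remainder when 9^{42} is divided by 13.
By Fermat: 9^{12} ≡ 1 (mod 13). 42 = 3×12 + 6. So 9^{42} ≡ 9^{6} ≡ 1 (mod 13)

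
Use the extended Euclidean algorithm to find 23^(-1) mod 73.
Extended GCD: 23(-19) + 73(6) = 1. So 23^(-1) ≡ -19 ≡ 54 (mod 73). Verify: 23 × 54 = 1242 ≡ 1 (mod 73)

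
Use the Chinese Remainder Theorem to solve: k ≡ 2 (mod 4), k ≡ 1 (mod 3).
M = 4 × 3 = 12. M₁ = 3, y₁ ≡ 3 (mod 4). M₂ = 4, y₂ ≡ 1 (mod 3). k = 2×3×3 + 1×4×1 ≡ 10 (mod 12)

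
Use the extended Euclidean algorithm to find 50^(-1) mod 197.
Extended GCD: 50(67) + 197(-17) = 1. So 50^(-1) ≡ 67 mod 197. Verify: 50 × 67 = 3350 ≡ 1 mod 197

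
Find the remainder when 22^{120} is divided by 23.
By Fermat: 22^{22} ≡ 1 mod 23. 120 = 5×22 + 10. So 22^{120} ≡ 22^{10} ≡ 1 mod 23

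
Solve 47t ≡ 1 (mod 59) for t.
Since 59 is prime, by Fermat 47^(-1) ≡ 47^{57} ≡ 54 (mod 59). Verify: 47 × 54 = 2538 ≡ 1 (mod 59)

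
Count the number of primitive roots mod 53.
Number of primitive roots mod 53 = φ(p-1) = φ(52) = 24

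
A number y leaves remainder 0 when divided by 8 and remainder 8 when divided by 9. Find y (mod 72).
M = 8 × 9 = 72. M₁ = 9, y₁ ≡ 1 (mod 8). M₂ = 8, y₂ ≡ 8 (mod 9). y = 0×9×1 + 8×8×8 ≡ 8 (mod 72)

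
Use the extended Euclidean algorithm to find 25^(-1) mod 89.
Extended GCD: 25(-32) + 89(9) = 1. So 25^(-1) ≡ -32 ≡ 57 (mod 89). Verify: 25 × 57 = 1425 ≡ 1 (mod 89)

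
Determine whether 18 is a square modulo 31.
By Euler's criterion: 18^{15} ≡ 1 mod 31. Since this equals 1, 18 is a QR.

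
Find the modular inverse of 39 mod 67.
Since 67 is prime, by Fermat 39^(-1) ≡ 39^{65} ≡ 55 mod 67. Verify: 39 × 55 = 2145 ≡ 1 mod 67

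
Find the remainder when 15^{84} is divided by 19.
By Fermat: 15^{18} ≡ 1 (mod 19). 84 = 4×18 + 12. So 15^{84} ≡ 15^{12} ≡ 7 (mod 19)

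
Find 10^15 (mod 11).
Using Fermat: 10^{10} ≡ 1 (mod 11). 15 ≡ 5 (mod 10). So 10^{15} ≡ 10^{5} ≡ 10 (mod 11)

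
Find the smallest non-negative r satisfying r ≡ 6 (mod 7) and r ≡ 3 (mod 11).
M = 7 × 11 = 77. M₁ = 11, y₁ ≡ 2 (mod 7). M₂ = 7, y₂ ≡ 8 (mod 11). r = 6×11×2 + 3×7×8 ≡ 69 (mod 77)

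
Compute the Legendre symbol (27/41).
(27/41) = 27^{20} mod 41 = -1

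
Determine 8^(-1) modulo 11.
Since 11 is prime, by Fermat 8^(-1) ≡ 8^{9} ≡ 7 mod 11. Verify: 8 × 7 = 56 ≡ 1 mod 11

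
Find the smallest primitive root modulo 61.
g = 2. For each prime q|60: 2^{30}≡60, 2^{20}≡47, 2^{12}≡9, none ≡ 1, so ord_61(2) = 60 and 2 is a primitive root.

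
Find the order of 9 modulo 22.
Powers of 9 mod 22: 9^1≡9, 9^2≡15, 9^3≡3, 9^4≡5, 9^5≡1. Order = 5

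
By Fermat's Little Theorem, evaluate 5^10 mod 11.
By Fermat's Little Theorem, 5^{10} ≡ 1 (mod 11) since 11 is prime and gcd(5, 11) = 1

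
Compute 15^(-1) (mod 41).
Since 41 is prime, by Fermat 15^(-1) ≡ 15^{39} ≡ 11 (mod 41). Verify: 15 × 11 = 165 ≡ 1 (mod 41)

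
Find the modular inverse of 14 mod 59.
Since 59 is prime, by Fermat 14^(-1) ≡ 14^{57} ≡ 38 mod 59. Verify: 14 × 38 = 532 ≡ 1 mod 59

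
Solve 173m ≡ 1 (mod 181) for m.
Since 181 is prime, by Fermat 173^(-1) ≡ 173^{179} ≡ 113 (mod 181). Verify: 173 × 113 = 19549 ≡ 1 (mod 181)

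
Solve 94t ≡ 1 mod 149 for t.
Since 149 is prime, by Fermat 94^(-1) ≡ 94^{147} ≡ 65 mod 149. Verify: 94 × 65 = 6110 ≡ 1 mod 149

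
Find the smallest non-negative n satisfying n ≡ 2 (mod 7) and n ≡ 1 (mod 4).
M = 7 × 4 = 28. M₁ = 4, y₁ ≡ 2 (mod 7). M₂ = 7, y₂ ≡ 3 (mod 4). n = 2×4×2 + 1×7×3 ≡ 9 (mod 28)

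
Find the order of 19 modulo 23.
Powers of 19 mod 23: 19^1≡19, 19^2≡16, 19^3≡5, 19^4≡3, 19^5≡11, 19^6≡2, 19^7≡15, 19^8≡9, 19^9≡10, 19^10≡6, 19^11≡22, 19^12≡4, 19^13≡7, 19^14≡18, 19^15≡20, 19^16≡12, 19^17≡21, 19^18≡8, 19^19≡14, 19^20≡13, 19^21≡17, 19^22≡1. So the order of 19 is 22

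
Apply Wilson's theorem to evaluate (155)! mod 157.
(156)! = (155)! × (156) ≡ -1 (mod 157). So (155)! ≡ -1 × (156)^(-1) ≡ (-1)×(-1) = 1 (mod 157)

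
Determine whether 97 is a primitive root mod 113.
97^{14} ≡ 1 mod 113 and 14 < 112, so ord_113(97) = 14 ≠ 112 and 97 is not a primitive root.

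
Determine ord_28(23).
Powers of 23 mod 28: 23^1≡23, 23^2≡25, 23^3≡15, 23^4≡9, 23^5≡11, 23^6≡1. So the order of 23 is 6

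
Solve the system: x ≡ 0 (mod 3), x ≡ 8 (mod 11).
M = 3 × 11 = 33. M₁ = 11, y₁ ≡ 2 (mod 3). M₂ = 3, y₂ ≡ 4 (mod 11). x = 0×11×2 + 8×3×4 ≡ 30 (mod 33)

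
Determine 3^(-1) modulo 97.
Since 97 is prime, by Fermat 3^(-1) ≡ 3^{95} ≡ 65 (mod 97). Verify: 3 × 65 = 195 ≡ 1 (mod 97)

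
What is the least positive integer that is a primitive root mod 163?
g = 2. For each prime q|162: 2^{81}≡162, 2^{54}≡104, none ≡ 1, so ord_163(2) = 162 and 2 is a primitive root.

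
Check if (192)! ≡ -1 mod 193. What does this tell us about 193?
(192)! mod 193 = 192. Since this equals -1 mod 193, Wilson confirms 193 is prime.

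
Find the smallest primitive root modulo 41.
g = 6. Powers: [6, 36, 11, 25, 27, 39, 29, 10, 19, 32, ...] generates all 40 non-zero residues.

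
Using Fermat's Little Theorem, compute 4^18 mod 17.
By Fermat: 4^{16} ≡ 1 (mod 17). So 4^{18} = 4^{16} · 4^{2} ≡ 4^{2} ≡ 16 (mod 17)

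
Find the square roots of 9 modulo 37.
The square roots of 9 mod 37 are 34 and 3. Verify: 34² = 1156 ≡ 9 (mod 37)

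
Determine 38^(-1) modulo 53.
Since 53 is prime, by Fermat 38^(-1) ≡ 38^{51} ≡ 7 (mod 53). Verify: 38 × 7 = 266 ≡ 1 (mod 53)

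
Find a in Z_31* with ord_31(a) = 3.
5 has order 3 mod 31 since 5^{3} ≡ 1 mod 31 and no smaller power works.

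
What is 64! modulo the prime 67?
(66)! = (64)! × (65) × (66) ≡ -1 (mod 67). So (64)! ≡ -1 × [(66)(65)]^(-1) ≡ 33 (mod 67)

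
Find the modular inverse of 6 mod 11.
Since 11 is prime, by Fermat 6^(-1) ≡ 6^{9} ≡ 2 mod 11. Verify: 6 × 2 = 12 ≡ 1 mod 11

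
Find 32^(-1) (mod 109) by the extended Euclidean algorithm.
Extended GCD: 32(-17) + 109(5) = 1. So 32^(-1) ≡ -17 ≡ 92 (mod 109). Verify: 32 × 92 = 2944 ≡ 1 (mod 109)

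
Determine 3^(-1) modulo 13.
Since 13 is prime, by Fermat 3^(-1) ≡ 3^{11} ≡ 9 mod 13. Verify: 3 × 9 = 27 ≡ 1 mod 13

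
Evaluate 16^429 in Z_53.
Using Fermat: 16^{52} ≡ 1 mod 53. 429 ≡ 13 mod 52. So 16^{429} ≡ 16^{13} ≡ 1 mod 53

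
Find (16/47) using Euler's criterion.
(16/47) = 16^{23} mod 47 = 1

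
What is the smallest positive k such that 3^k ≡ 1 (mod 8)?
Powers of 3 mod 8: 3^1≡3, 3^2≡1. Order = 2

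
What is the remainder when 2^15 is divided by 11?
Using Fermat: 2^{10} ≡ 1 mod 11. 15 ≡ 5 mod 10. So 2^{15} ≡ 2^{5} ≡ 10 mod 11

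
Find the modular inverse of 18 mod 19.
Since 19 is prime, by Fermat 18^(-1) ≡ 18^{17} ≡ 18 mod 19. Verify: 18 × 18 = 324 ≡ 1 mod 19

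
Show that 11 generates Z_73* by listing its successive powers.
11^1, 11^2, ..., 11^{72} mod 73: [11, 48, 17, 41, 13, 70, 40, 2, 22, 23, 34, 9, 26, 67, 7, 4, 44, 46, 68, 18, 52, 61, 14, 8, 15, 19, 63, 36, 31, 49, 28, 16, 30, 38, 53, 72, 62, 25, 56, 32, 60, 3, 33, 71, 51, 50, 39, 64, 47, 6, 66, 69, 29, 27, 5, 55, 21, 12, 59, 65, 58, 54, 10, 37, 42, 24, 45, 57, 43, 35, 20, 1]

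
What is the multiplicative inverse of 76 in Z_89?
Since 89 is prime, by Fermat 76^(-1) ≡ 76^{87} ≡ 41 (mod 89). Verify: 76 × 41 = 3116 ≡ 1 (mod 89)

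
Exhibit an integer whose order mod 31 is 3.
5 has order 3 mod 31 since 5^{3} ≡ 1 (mod 31) and no smaller power works.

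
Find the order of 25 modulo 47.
Powers of 25 mod 47: 25^1≡25, 25^2≡14, 25^3≡21, 25^4≡8, 25^5≡12, 25^6≡18, 25^7≡27, 25^8≡17, 25^9≡2, 25^10≡3, 25^11≡28, 25^12≡42, 25^13≡16, 25^14≡24, 25^15≡36, 25^16≡7, 25^17≡34, 25^18≡4, 25^19≡6, 25^20≡9, 25^21≡37, 25^22≡32, 25^23≡1. Order = 23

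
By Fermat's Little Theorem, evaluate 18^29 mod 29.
By Fermat: 18^{28} ≡ 1 (mod 29). So 18^{29} = 18^{28} · 18^{1} ≡ 18^{1} ≡ 18 (mod 29)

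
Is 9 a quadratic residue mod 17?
By Euler's criterion: 9^{8} ≡ 1 mod 17. Since this equals 1, 9 is a QR.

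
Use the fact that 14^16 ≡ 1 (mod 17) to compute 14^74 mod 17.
By Fermat: 14^{16} ≡ 1 (mod 17). 74 = 4×16 + 10. So 14^{74} ≡ 14^{10} ≡ 8 (mod 17)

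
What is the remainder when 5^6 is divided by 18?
By repeated squaring mod 18: 5^{1}≡5, 5^{2}≡7, 5^{4}≡13. Then 5^{6} = 5^{4+2} ≡ 13 × 7 ≡ 1 mod 18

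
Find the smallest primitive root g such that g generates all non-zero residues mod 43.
g = 3. For each prime q|42: 3^{21}≡42, 3^{14}≡36, 3^{6}≡41, none ≡ 1, so ord_43(3) = 42 and 3 is a primitive root.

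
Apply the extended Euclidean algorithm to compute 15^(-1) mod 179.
Extended GCD: 15(12) + 179(-1) = 1. So 15^(-1) ≡ 12 mod 179. Verify: 15 × 12 = 180 ≡ 1 mod 179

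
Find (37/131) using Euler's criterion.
(37/131) = 37^{65} mod 131 = -1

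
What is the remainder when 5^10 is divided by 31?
By repeated squaring (mod 31): 5^{1}≡5, 5^{2}≡25, 5^{4}≡5, 5^{8}≡25. Then 5^{10} = 5^{8+2} ≡ 25 × 25 ≡ 5 (mod 31)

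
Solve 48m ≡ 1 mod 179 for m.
Since 179 is prime, by Fermat 48^(-1) ≡ 48^{177} ≡ 138 mod 179. Verify: 48 × 138 = 6624 ≡ 1 mod 179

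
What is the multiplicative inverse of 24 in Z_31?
Since 31 is prime, by Fermat 24^(-1) ≡ 24^{29} ≡ 22 mod 31. Verify: 24 × 22 = 528 ≡ 1 mod 31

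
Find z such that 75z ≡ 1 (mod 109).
Since 109 is prime, by Fermat 75^(-1) ≡ 75^{107} ≡ 16 (mod 109). Verify: 75 × 16 = 1200 ≡ 1 (mod 109)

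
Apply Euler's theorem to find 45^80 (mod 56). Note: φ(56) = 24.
By Euler: 45^{24} ≡ 1 (mod 56) since gcd(45, 56) = 1. 80 = 3×24 + 8. So 45^{80} ≡ 45^{8} ≡ 9 (mod 56)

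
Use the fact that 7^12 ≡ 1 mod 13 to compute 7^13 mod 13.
By Fermat: 7^{12} ≡ 1 mod 13. So 7^{13} = 7^{12} · 7^{1} ≡ 7^{1} ≡ 7 mod 13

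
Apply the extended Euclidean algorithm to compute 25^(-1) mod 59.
Extended GCD: 25(26) + 59(-11) = 1. So 25^(-1) ≡ 26 mod 59. Verify: 25 × 26 = 650 ≡ 1 mod 59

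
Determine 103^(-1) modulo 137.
Since 137 is prime, by Fermat 103^(-1) ≡ 103^{135} ≡ 4 (mod 137). Verify: 103 × 4 = 412 ≡ 1 (mod 137)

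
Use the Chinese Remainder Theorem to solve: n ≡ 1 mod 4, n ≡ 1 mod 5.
M = 4 × 5 = 20. M₁ = 5, y₁ ≡ 1 mod 4. M₂ = 4, y₂ ≡ 4 mod 5. n = 1×5×1 + 1×4×4 ≡ 1 mod 20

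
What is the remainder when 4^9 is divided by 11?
By repeated squaring (mod 11): 4^{1}≡4, 4^{2}≡5, 4^{4}≡3, 4^{8}≡9. Then 4^{9} = 4^{8+1} ≡ 9 × 4 ≡ 3 (mod 11)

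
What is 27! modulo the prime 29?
(28)! = (27)! × (28) ≡ -1 (mod 29). So (27)! ≡ -1 × (28)^(-1) ≡ (-1)×(-1) = 1 (mod 29)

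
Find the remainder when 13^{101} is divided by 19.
By Fermat: 13^{18} ≡ 1 (mod 19). 101 = 5×18 + 11. So 13^{101} ≡ 13^{11} ≡ 2 (mod 19)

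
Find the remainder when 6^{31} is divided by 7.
By Fermat: 6^{6} ≡ 1 (mod 7). 31 = 5×6 + 1. So 6^{31} ≡ 6^{1} ≡ 6 (mod 7)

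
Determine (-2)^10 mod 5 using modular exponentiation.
Using Fermat: (-2)^{4} ≡ 1 mod 5. 10 ≡ 2 mod 4. So (-2)^{10} ≡ (-2)^{2} ≡ 4 mod 5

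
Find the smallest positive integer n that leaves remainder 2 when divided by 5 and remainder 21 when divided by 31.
M = 5 × 31 = 155. M₁ = 31, y₁ ≡ 1 (mod 5). M₂ = 5, y₂ ≡ 25 (mod 31). n = 2×31×1 + 21×5×25 ≡ 52 (mod 155)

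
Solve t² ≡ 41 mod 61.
The square roots of 41 mod 61 are 38 and 23. Verify: 38² = 1444 ≡ 41 mod 61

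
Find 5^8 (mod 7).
Using Fermat: 5^{6} ≡ 1 (mod 7). 8 ≡ 2 (mod 6). So 5^{8} ≡ 5^{2} ≡ 4 (mod 7)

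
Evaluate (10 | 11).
(10/11) = 10^{5} mod 11 = -1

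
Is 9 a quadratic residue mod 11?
By Euler's criterion: 9^{5} ≡ 1 mod 11. Since this equals 1, 9 is a QR.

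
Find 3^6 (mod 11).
By repeated squaring (mod 11): 3^{1}≡3, 3^{2}≡9, 3^{4}≡4. Then 3^{6} = 3^{4+2} ≡ 4 × 9 ≡ 3 (mod 11)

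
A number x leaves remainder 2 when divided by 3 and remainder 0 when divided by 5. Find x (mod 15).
M = 3 × 5 = 15. M₁ = 5, y₁ ≡ 2 (mod 3). M₂ = 3, y₂ ≡ 2 (mod 5). x = 2×5×2 + 0×3×2 ≡ 5 (mod 15)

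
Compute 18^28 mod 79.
By repeated squaring (mod 79): 18^{1}≡18, 18^{2}≡8, 18^{4}≡64, 18^{8}≡67, 18^{16}≡65. Then 18^{28} = 18^{16+8+4} ≡ 65 × 67 × 64 ≡ 8 (mod 79)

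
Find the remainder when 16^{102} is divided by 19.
By Fermat: 16^{18} ≡ 1 mod 19. 102 = 5×18 + 12. So 16^{102} ≡ 16^{12} ≡ 11 mod 19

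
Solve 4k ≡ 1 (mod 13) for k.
Since 13 is prime, by Fermat 4^(-1) ≡ 4^{11} ≡ 10 (mod 13). Verify: 4 × 10 = 40 ≡ 1 (mod 13)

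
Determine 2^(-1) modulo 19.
Since 19 is prime, by Fermat 2^(-1) ≡ 2^{17} ≡ 10 (mod 19). Verify: 2 × 10 = 20 ≡ 1 (mod 19)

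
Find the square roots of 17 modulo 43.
The square roots of 17 mod 43 are 24 and 19. Verify: 24² = 576 ≡ 17 (mod 43)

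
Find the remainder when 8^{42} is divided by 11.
By Fermat: 8^{10} ≡ 1 mod 11. 42 = 4×10 + 2. So 8^{42} ≡ 8^{2} ≡ 9 mod 11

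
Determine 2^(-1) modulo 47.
Since 47 is prime, by Fermat 2^(-1) ≡ 2^{45} ≡ 24 (mod 47). Verify: 2 × 24 = 48 ≡ 1 (mod 47)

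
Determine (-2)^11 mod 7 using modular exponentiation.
Using Fermat: (-2)^{6} ≡ 1 (mod 7). 11 ≡ 5 (mod 6). So (-2)^{11} ≡ (-2)^{5} ≡ 3 (mod 7)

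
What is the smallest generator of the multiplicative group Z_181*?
g = 2. For each prime q|180: 2^{90}≡180, 2^{60}≡48, 2^{36}≡59, none ≡ 1, so ord_181(2) = 180 and 2 is a primitive root.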